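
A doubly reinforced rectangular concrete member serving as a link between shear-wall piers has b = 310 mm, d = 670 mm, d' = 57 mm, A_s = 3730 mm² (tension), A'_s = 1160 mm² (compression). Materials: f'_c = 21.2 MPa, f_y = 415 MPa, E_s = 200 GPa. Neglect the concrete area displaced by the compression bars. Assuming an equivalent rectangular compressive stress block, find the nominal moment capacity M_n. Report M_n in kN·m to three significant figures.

Assume both tension and compression steel yield.
Net tension couple steel: A_s − A'_s = 2570 mm².
a = (A_s − A'_s) f_y / (0.85 f'_c b) = 1066550/(0.85 × 21.2 × 310) = 190.93 mm.
c = a/β₁ = 190.93/0.85 = 224.62 mm; ε'_s = 0.003(c − d')/c = 0.0022 ≥ f_y/E_s = 0.0021, so compression steel does yield.
M_n = (A_s − A'_s) f_y (d − a/2) + A'_s f_y (d − d') = [1066550 × (670 − 95.465) + 481400 × (670 − 57)] × 10⁻⁶ = 612.77 + 295.10 = 907.87 kN·m.

M_n ≈ 908 kN·m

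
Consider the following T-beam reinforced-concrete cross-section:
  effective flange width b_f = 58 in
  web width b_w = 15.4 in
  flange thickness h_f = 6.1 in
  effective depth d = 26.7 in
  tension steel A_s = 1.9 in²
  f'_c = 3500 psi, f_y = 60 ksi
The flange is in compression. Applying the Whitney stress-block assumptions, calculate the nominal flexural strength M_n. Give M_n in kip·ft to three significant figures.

M_n ≈ 251 kip·ft

Tension: T = A_s f_y = 1.9 × 60 = 114 kips.
Try a within the flange: a = T/(0.85 f'_c b_f) = 114/(0.85 × 3.5 × 58) = 0.661 in.
Since a = 0.661 ≤ h_f = 6.1 in, the stress block lies entirely in the flange; analyse as a rectangular beam of width b_f.
M_n = T(d − a/2) = 114 × (26.7 − 0.3305) = 3006.1 kip·in.
M_n = 3006.1/12 = 250.51 kip·ft.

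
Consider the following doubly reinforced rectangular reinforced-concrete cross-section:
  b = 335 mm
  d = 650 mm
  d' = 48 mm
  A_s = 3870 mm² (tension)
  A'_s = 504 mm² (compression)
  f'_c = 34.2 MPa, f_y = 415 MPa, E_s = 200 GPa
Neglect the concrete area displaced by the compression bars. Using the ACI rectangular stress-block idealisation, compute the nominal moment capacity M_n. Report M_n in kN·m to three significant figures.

Assume both tension and compression steel yield.
Net tension couple steel: A_s − A'_s = 3366 mm².
a = (A_s − A'_s) f_y / (0.85 f'_c b) = 1396890/(0.85 × 34.2 × 335) = 143.44 mm.
c = a/β₁ = 143.44/0.806 = 177.97 mm; ε'_s = 0.003(c − d')/c = 0.0022 ≥ f_y/E_s = 0.0021, so compression steel does yield.
M_n = (A_s − A'_s) f_y (d − a/2) + A'_s f_y (d − d') = [1396890 × (650 − 71.72) + 209160 × (650 − 48)] × 10⁻⁶ = 807.79 + 125.91 = 933.70 kN·m.

M_n ≈ 934 kN·m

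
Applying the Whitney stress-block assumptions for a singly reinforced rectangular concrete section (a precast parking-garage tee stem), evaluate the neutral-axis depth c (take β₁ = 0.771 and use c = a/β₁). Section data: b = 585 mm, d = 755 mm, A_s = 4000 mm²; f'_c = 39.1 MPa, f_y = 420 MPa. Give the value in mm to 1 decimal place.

T = A_s f_y = 4000 × 420 = 1680000 N = 1680 kN.
Setting C = 0.85 f'_c a b equal to T: a = 1680000/(0.85 × 39.1 × 585) = 86.409 mm.
With β₁ = 0.771, c = a/β₁ = 86.409/0.771 = 112.1 mm.

c ≈ 112.1 mm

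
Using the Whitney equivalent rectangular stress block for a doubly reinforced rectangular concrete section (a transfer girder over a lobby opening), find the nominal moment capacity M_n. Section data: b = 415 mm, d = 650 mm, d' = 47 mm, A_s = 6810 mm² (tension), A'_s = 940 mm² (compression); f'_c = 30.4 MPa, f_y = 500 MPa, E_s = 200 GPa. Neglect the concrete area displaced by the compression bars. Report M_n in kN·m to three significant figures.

M_n ≈ 1790 kN·m

Assume both tension and compression steel yield.
Net tension couple steel: A_s − A'_s = 5870 mm².
a = (A_s − A'_s) f_y / (0.85 f'_c b) = 2935000/(0.85 × 30.4 × 415) = 273.70 mm.
c = a/β₁ = 273.70/0.833 = 328.57 mm; ε'_s = 0.003(c − d')/c = 0.0026 ≥ f_y/E_s = 0.0025, so compression steel does yield.
M_n = (A_s − A'_s) f_y (d − a/2) + A'_s f_y (d − d') = [2935000 × (650 − 136.85) + 470000 × (650 − 47)] × 10⁻⁶ = 1506.10 + 283.41 = 1789.51 kN·m.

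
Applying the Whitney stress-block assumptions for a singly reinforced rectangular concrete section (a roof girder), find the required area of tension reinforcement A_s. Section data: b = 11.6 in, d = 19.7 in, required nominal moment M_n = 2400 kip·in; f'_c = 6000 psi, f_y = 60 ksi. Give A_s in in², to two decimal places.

From M_n = 0.85 f'_c a b (d − a/2):
a = d − √(d² − 2M_n/(0.85 f'_c b)) = 19.7 − √(19.7² − 2 × 2400/(0.85 × 6 × 11.6)) = 2.180 in.
A_s = 0.85 f'_c a b / f_y = 0.85 × 6 × 2.180 × 11.6 / 60 = 2.149 in².

A_s ≈ 2.15 in²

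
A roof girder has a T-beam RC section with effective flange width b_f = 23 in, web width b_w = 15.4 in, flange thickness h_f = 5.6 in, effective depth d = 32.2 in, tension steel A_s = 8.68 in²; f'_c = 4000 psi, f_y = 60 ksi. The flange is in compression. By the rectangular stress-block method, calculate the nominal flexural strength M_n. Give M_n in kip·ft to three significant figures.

Tension: T = A_s f_y = 8.68 × 60 = 520.8 kips.
Try a within the flange: a = T/(0.85 f'_c b_f) = 520.8/(0.85 × 4 × 23) = 6.660 in.
a = 6.660 > h_f = 5.6 in: the block extends into the web. Split into flange-overhang and web parts.
C_f = 0.85 f'_c (b_f − b_w) h_f = 0.85 × 4 × (23 − 15.4) × 5.6 = 144.7 kips.
Remaining web compression depth: a_w = (T − C_f)/(0.85 f'_c b_w) = (520.8 − 144.7)/(0.85 × 4 × 15.4) = 7.183 in.
M_n = C_f(d − h_f/2) + (T − C_f)(d − a_w/2) = 144.7 × (32.2 − 2.8) + 376.1 × (32.2 − 3.5915) = 4254.2 + 10759.7 = 15013.9 kip·in.
M_n = 15013.9/12 = 1251.16 kip·ft.

M_n ≈ 1250 kip·ft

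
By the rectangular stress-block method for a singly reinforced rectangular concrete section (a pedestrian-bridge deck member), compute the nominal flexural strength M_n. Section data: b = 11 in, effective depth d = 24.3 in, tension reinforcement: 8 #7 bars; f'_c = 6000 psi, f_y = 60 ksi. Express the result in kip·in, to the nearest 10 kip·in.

M_n ≈ 6260 kip·in

A_s = 8 × 0.6 = 4.8 in².
T = A_s f_y = 4.8 × 60 = 288 kips.
a = T/(0.85 f'_c b) = 288/(0.85 × 6 × 11) = 5.134 in.
M_n = T(d − a/2) = 288 × (24.3 − 2.567) = 6259.1 kip·in.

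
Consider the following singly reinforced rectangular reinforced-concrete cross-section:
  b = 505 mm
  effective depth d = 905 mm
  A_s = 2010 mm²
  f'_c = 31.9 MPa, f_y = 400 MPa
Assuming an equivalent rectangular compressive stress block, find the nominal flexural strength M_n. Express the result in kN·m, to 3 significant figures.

T = A_s f_y = 2010 × 400 = 804000 N = 804 kN.
From C = T: a = T/(0.85 f'_c b) = 804000/(0.85 × 31.9 × 505) = 58.72 mm.
M_n = T(d − a/2) = 804 kN × (905 − 29.36) mm = 704.01 kN·m.

M_n ≈ 704 kN·m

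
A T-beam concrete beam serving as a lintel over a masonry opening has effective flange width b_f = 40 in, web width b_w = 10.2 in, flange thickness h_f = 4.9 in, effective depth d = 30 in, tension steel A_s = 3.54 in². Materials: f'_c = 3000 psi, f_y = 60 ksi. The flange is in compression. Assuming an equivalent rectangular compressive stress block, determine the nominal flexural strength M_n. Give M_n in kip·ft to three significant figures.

Tension: T = A_s f_y = 3.54 × 60 = 212.4 kips.
Try a within the flange: a = T/(0.85 f'_c b_f) = 212.4/(0.85 × 3 × 40) = 2.082 in.
Since a = 2.082 ≤ h_f = 4.9 in, the stress block lies entirely in the flange; analyse as a rectangular beam of width b_f.
M_n = T(d − a/2) = 212.4 × (30 − 1.041) = 6150.9 kip·in.
M_n = 6150.9/12 = 512.58 kip·ft.

M_n ≈ 513 kip·ft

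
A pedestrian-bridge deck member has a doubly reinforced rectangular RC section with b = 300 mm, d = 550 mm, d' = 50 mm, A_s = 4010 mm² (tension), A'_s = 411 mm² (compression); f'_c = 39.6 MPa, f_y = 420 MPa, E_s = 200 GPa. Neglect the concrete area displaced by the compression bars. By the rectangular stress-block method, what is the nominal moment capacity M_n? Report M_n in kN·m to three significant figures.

M_n ≈ 805 kN·m

Assume both tension and compression steel yield.
Net tension couple steel: A_s − A'_s = 3599 mm².
a = (A_s − A'_s) f_y / (0.85 f'_c b) = 1511580/(0.85 × 39.6 × 300) = 149.69 mm.
c = a/β₁ = 149.69/0.767 = 195.16 mm; ε'_s = 0.003(c − d')/c = 0.0022 ≥ f_y/E_s = 0.0021, so compression steel does yield.
M_n = (A_s − A'_s) f_y (d − a/2) + A'_s f_y (d − d') = [1511580 × (550 − 74.845) + 172620 × (550 − 50)] × 10⁻⁶ = 718.23 + 86.31 = 804.54 kN·m.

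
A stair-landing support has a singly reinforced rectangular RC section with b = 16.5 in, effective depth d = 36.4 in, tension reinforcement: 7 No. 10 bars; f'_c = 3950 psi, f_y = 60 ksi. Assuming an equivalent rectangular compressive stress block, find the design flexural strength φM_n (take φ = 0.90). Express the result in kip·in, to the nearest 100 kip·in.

φM_n ≈ 15200 kip·in

A_s = 7 × 1.27 = 8.89 in².
T = A_s f_y = 8.89 × 60 = 533.4 kips.
a = T/(0.85 f'_c b) = 533.4/(0.85 × 3.95 × 16.5) = 9.628 in.
M_n = T(d − a/2) = 533.4 × (36.4 − 4.814) = 16848.0 kip·in.
φM_n = 0.90 × 16848.0 = 15163.2 kip·in.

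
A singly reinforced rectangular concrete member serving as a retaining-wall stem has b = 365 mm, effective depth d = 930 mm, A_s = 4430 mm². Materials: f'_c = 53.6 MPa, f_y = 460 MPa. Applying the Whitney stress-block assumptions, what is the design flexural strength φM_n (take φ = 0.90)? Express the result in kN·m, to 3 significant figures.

φM_n ≈ 1590 kN·m

T = A_s f_y = 4430 × 460 = 2037800 N = 2037.8 kN.
From C = T: a = T/(0.85 f'_c b) = 2037800/(0.85 × 53.6 × 365) = 122.54 mm.
M_n = T(d − a/2) = 2037.8 kN × (930 − 61.27) mm = 1770.30 kN·m.
φM_n = 0.90 × 1770.30 = 1593.27 kN·m.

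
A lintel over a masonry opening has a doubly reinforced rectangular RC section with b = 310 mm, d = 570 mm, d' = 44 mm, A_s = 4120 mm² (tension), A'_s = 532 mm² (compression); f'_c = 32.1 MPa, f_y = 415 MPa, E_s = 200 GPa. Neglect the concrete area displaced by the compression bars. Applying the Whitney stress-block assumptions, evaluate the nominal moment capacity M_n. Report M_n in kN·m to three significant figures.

M_n ≈ 834 kN·m

Assume both tension and compression steel yield.
Net tension couple steel: A_s − A'_s = 3588 mm².
a = (A_s − A'_s) f_y / (0.85 f'_c b) = 1489020/(0.85 × 32.1 × 310) = 176.04 mm.
c = a/β₁ = 176.04/0.821 = 214.42 mm; ε'_s = 0.003(c − d')/c = 0.0024 ≥ f_y/E_s = 0.0021, so compression steel does yield.
M_n = (A_s − A'_s) f_y (d − a/2) + A'_s f_y (d − d') = [1489020 × (570 − 88.02) + 220780 × (570 − 44)] × 10⁻⁶ = 717.68 + 116.13 = 833.81 kN·m.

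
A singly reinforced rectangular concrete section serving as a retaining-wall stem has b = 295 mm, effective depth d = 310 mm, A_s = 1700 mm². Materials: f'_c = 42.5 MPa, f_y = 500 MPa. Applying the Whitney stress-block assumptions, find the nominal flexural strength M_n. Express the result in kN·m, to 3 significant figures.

T = A_s f_y = 1700 × 500 = 850000 N = 850 kN.
From C = T: a = T/(0.85 f'_c b) = 850000/(0.85 × 42.5 × 295) = 79.76 mm.
M_n = T(d − a/2) = 850 kN × (310 − 39.88) mm = 229.60 kN·m.

M_n ≈ 230 kN·m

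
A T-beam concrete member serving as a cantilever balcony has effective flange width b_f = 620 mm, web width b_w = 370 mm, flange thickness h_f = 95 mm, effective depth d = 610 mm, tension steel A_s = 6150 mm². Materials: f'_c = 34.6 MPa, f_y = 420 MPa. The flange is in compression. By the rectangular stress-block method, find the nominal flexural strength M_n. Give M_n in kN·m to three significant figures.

M_n ≈ 1380 kN·m

Tension: T = A_s f_y = 6150 × 420 = 2583000 N.
Try a within the flange: a = T/(0.85 f'_c b_f) = 2583000/(0.85 × 34.6 × 620) = 141.66 mm.
a = 141.66 > h_f = 95 mm: the block extends into the web. Split into flange-overhang and web parts.
C_f = 0.85 f'_c (b_f − b_w) h_f = 0.85 × 34.6 × (620 − 370) × 95 = 698488 N.
Remaining web compression depth: a_w = (T − C_f)/(0.85 f'_c b_w) = (2583000 − 698488)/(0.85 × 34.6 × 370) = 173.18 mm.
M_n = C_f(d − h_f/2) + (T − C_f)(d − a_w/2) = 698488 × (610 − 47.5) + 1884512 × (610 − 86.59) = 392.90 + 986.37 = 1379.27 × 10⁶ N·mm.
M_n = 1379.27 kN·m.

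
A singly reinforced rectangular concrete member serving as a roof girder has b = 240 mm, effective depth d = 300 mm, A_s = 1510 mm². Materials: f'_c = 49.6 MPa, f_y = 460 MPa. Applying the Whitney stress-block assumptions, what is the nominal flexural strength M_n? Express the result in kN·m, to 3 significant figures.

M_n ≈ 185 kN·m

T = A_s f_y = 1510 × 460 = 694600 N = 694.6 kN.
From C = T: a = T/(0.85 f'_c b) = 694600/(0.85 × 49.6 × 240) = 68.65 mm.
M_n = T(d − a/2) = 694.6 kN × (300 − 34.325) mm = 184.54 kN·m.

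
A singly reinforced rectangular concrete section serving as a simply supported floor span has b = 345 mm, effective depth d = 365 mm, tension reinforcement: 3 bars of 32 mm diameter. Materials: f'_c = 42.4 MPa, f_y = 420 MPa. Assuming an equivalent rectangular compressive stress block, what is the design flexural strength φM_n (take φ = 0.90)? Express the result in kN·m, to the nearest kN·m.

φM_n ≈ 296 kN·m

A_s = 3 × 804 = 2412 mm².
T = A_s f_y = 2412 × 420 = 1013040 N = 1013.04 kN.
From C = T: a = T/(0.85 f'_c b) = 1013040/(0.85 × 42.4 × 345) = 81.47 mm.
M_n = T(d − a/2) = 1013.04 kN × (365 − 40.735) mm = 328.49 kN·m.
φM_n = 0.90 × 328.49 = 295.64 kN·m.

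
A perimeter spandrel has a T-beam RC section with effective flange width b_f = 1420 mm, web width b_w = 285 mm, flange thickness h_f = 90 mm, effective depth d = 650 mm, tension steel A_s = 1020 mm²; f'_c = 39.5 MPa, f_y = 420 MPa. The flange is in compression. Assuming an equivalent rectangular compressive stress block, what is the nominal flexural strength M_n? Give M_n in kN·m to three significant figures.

Tension: T = A_s f_y = 1020 × 420 = 428400 N.
Try a within the flange: a = T/(0.85 f'_c b_f) = 428400/(0.85 × 39.5 × 1420) = 8.99 mm.
Since a = 8.99 ≤ h_f = 90 mm, the stress block lies entirely in the flange; analyse as a rectangular beam of width b_f.
M_n = T(d − a/2) = 428400 × (650 − 4.495) = 276.53 × 10⁶ N·mm.
M_n = 276.53 kN·m.

M_n ≈ 277 kN·m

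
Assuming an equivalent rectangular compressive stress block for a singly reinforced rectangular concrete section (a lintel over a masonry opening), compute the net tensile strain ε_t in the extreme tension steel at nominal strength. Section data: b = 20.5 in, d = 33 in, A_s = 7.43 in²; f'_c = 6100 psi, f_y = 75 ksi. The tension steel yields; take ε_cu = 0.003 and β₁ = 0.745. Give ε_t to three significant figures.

a = A_s f_y/(0.85 f'_c b) = 5.243 in.
β₁ = 0.745, so c = a/β₁ = 5.243/0.745 = 7.038 in.
From the linear strain diagram with ε_cu = 0.003: ε_t = 0.003 (d − c)/c = 0.003 × (33 − 7.038)/7.038 = 0.0111.
Since ε_t ≥ 0.005, the section is tension-controlled.

ε_t ≈ 0.0111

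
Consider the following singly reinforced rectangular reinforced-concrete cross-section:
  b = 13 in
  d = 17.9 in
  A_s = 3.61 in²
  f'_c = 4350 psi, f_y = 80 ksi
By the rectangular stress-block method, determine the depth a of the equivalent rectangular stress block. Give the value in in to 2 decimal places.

a ≈ 6.01 in

T = A_s f_y = 3.61 × 80 = 288.8 kips.
a = T/(0.85 f'_c b) = 288.8/(0.85 × 4.35 × 13) = 6.01 in.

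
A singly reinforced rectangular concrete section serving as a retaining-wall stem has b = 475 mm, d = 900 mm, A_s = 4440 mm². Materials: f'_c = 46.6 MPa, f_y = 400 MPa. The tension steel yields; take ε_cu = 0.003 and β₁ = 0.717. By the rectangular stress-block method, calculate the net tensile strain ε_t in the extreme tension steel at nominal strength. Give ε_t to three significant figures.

a = A_s f_y/(0.85 f'_c b) = 94.39 mm.
β₁ = 0.717, so c = a/β₁ = 94.39/0.717 = 131.65 mm.
From the linear strain diagram with ε_cu = 0.003: ε_t = 0.003 (d − c)/c = 0.003 × (900 − 131.65)/131.65 = 0.0175.
Since ε_t ≥ 0.005, the section is tension-controlled.

ε_t ≈ 0.0175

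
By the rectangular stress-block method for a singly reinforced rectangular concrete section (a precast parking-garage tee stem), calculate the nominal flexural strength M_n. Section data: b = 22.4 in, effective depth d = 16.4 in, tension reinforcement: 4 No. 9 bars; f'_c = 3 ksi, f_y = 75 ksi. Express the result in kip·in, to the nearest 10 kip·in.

M_n ≈ 4130 kip·in

A_s = 4 × 1 = 4 in².
T = A_s f_y = 4 × 75 = 300 kips.
a = T/(0.85 f'_c b) = 300/(0.85 × 3 × 22.4) = 5.252 in.
M_n = T(d − a/2) = 300 × (16.4 − 2.626) = 4132.2 kip·in.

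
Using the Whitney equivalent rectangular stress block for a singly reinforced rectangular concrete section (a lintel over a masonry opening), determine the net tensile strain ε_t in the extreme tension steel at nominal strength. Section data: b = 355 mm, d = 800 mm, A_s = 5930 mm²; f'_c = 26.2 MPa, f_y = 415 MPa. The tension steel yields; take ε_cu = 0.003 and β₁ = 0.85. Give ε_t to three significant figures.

a = A_s f_y/(0.85 f'_c b) = 311.28 mm.
β₁ = 0.85, so c = a/β₁ = 311.28/0.85 = 366.21 mm.
From the linear strain diagram with ε_cu = 0.003: ε_t = 0.003 (d − c)/c = 0.003 × (800 − 366.21)/366.21 = 0.00355.
ε_t < 0.004 — the section is over-reinforced for flexure under ACI limits.

ε_t ≈ 0.00355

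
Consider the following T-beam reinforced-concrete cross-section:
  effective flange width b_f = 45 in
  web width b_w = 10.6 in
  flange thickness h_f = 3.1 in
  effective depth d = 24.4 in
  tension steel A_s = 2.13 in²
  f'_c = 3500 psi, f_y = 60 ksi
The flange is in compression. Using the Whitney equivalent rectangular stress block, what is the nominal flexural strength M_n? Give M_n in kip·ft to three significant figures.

Tension: T = A_s f_y = 2.13 × 60 = 127.8 kips.
Try a within the flange: a = T/(0.85 f'_c b_f) = 127.8/(0.85 × 3.5 × 45) = 0.955 in.
Since a = 0.955 ≤ h_f = 3.1 in, the stress block lies entirely in the flange; analyse as a rectangular beam of width b_f.
M_n = T(d − a/2) = 127.8 × (24.4 − 0.4775) = 3057.3 kip·in.
M_n = 3057.3/12 = 254.78 kip·ft.

M_n ≈ 255 kip·ft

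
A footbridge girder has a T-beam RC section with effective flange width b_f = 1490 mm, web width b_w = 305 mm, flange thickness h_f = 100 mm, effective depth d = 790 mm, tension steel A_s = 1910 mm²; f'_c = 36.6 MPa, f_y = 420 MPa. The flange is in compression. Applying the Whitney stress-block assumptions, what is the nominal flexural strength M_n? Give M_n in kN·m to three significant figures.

Tension: T = A_s f_y = 1910 × 420 = 802200 N.
Try a within the flange: a = T/(0.85 f'_c b_f) = 802200/(0.85 × 36.6 × 1490) = 17.31 mm.
Since a = 17.31 ≤ h_f = 100 mm, the stress block lies entirely in the flange; analyse as a rectangular beam of width b_f.
M_n = T(d − a/2) = 802200 × (790 − 8.655) = 626.79 × 10⁶ N·mm.
M_n = 626.79 kN·m.

M_n ≈ 627 kN·m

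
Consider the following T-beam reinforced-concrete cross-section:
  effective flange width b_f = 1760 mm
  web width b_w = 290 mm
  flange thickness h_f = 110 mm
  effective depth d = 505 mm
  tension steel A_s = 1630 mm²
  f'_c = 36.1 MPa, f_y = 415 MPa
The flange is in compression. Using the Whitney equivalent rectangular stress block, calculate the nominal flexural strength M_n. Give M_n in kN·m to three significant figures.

M_n ≈ 337 kN·m

Tension: T = A_s f_y = 1630 × 415 = 676450 N.
Try a within the flange: a = T/(0.85 f'_c b_f) = 676450/(0.85 × 36.1 × 1760) = 12.53 mm.
Since a = 12.53 ≤ h_f = 110 mm, the stress block lies entirely in the flange; analyse as a rectangular beam of width b_f.
M_n = T(d − a/2) = 676450 × (505 − 6.265) = 337.37 × 10⁶ N·mm.
M_n = 337.37 kN·m.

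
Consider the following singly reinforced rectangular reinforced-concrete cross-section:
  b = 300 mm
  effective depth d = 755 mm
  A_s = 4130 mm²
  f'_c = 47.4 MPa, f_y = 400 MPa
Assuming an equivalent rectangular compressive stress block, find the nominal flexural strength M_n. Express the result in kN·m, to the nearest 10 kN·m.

T = A_s f_y = 4130 × 400 = 1652000 N = 1652 kN.
From C = T: a = T/(0.85 f'_c b) = 1652000/(0.85 × 47.4 × 300) = 136.68 mm.
M_n = T(d − a/2) = 1652 kN × (755 − 68.34) mm = 1134.36 kN·m.

M_n ≈ 1130 kN·m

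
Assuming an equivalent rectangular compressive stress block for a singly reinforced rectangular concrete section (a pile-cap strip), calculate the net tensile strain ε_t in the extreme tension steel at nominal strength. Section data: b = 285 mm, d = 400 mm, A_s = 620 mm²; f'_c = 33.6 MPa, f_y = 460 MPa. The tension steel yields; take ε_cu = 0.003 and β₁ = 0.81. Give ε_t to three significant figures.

a = A_s f_y/(0.85 f'_c b) = 35.04 mm.
β₁ = 0.81, so c = a/β₁ = 35.04/0.81 = 43.26 mm.
From the linear strain diagram with ε_cu = 0.003: ε_t = 0.003 (d − c)/c = 0.003 × (400 − 43.26)/43.26 = 0.0247.
Since ε_t ≥ 0.005, the section is tension-controlled.

ε_t ≈ 0.0247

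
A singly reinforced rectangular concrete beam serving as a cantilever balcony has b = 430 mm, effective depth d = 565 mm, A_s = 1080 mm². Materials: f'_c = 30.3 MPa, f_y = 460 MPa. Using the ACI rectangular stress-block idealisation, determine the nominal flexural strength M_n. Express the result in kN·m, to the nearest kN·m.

T = A_s f_y = 1080 × 460 = 496800 N = 496.8 kN.
From C = T: a = T/(0.85 f'_c b) = 496800/(0.85 × 30.3 × 430) = 44.86 mm.
M_n = T(d − a/2) = 496.8 kN × (565 − 22.43) mm = 269.55 kN·m.

M_n ≈ 270 kN·m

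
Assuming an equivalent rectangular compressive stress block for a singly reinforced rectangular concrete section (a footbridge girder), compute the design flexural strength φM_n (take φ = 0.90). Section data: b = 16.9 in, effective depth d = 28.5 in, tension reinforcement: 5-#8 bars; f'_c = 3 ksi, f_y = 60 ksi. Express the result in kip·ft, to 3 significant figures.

A_s = 5 × 0.79 = 3.95 in².
T = A_s f_y = 3.95 × 60 = 237 kips.
a = T/(0.85 f'_c b) = 237/(0.85 × 3 × 16.9) = 5.499 in.
M_n = T(d − a/2) = 237 × (28.5 − 2.7495) = 6102.9 kip·in = 6102.9/12 = 508.58 kip·ft.
φM_n = 0.90 × 508.58 = 457.72 kip·ft.

φM_n ≈ 458 kip·ft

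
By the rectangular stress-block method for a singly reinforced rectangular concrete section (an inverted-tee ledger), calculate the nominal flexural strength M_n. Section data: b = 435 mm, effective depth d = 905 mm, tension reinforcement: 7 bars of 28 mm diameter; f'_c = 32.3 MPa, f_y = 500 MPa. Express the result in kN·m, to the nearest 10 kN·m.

M_n ≈ 1760 kN·m

A_s = 7 × 616 = 4312 mm².
T = A_s f_y = 4312 × 500 = 2156000 N = 2156 kN.
From C = T: a = T/(0.85 f'_c b) = 2156000/(0.85 × 32.3 × 435) = 180.53 mm.
M_n = T(d − a/2) = 2156 kN × (905 − 90.265) mm = 1756.57 kN·m.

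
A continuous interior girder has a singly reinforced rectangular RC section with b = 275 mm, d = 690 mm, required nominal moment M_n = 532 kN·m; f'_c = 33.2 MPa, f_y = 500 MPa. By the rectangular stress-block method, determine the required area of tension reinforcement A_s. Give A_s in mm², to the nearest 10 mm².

With M_n = 0.85 f'_c a b (d − a/2), solve the quadratic for a:
a = d − √(d² − 2M_n/(0.85 f'_c b)) = 690 − √(690² − 2 × 532×10⁶/(0.85 × 33.2 × 275)) = 107.77 mm.
A_s = 0.85 f'_c a b / f_y = 0.85 × 33.2 × 107.77 × 275 / 500 = 1672.7 mm².

A_s ≈ 1670 mm²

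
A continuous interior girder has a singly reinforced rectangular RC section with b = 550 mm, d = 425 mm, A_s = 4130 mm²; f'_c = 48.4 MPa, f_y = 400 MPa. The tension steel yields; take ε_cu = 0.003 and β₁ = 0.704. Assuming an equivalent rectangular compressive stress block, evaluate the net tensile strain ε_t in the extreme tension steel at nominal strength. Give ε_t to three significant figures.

a = A_s f_y/(0.85 f'_c b) = 73.01 mm.
β₁ = 0.704, so c = a/β₁ = 73.01/0.704 = 103.71 mm.
From the linear strain diagram with ε_cu = 0.003: ε_t = 0.003 (d − c)/c = 0.003 × (425 − 103.71)/103.71 = 0.00929.
Since ε_t ≥ 0.005, the section is tension-controlled.

ε_t ≈ 0.00929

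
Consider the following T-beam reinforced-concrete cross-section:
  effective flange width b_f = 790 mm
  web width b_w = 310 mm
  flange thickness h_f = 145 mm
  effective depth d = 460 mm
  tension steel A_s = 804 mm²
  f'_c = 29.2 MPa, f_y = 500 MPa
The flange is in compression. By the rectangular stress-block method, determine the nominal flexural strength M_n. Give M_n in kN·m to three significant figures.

Tension: T = A_s f_y = 804 × 500 = 402000 N.
Try a within the flange: a = T/(0.85 f'_c b_f) = 402000/(0.85 × 29.2 × 790) = 20.50 mm.
Since a = 20.50 ≤ h_f = 145 mm, the stress block lies entirely in the flange; analyse as a rectangular beam of width b_f.
M_n = T(d − a/2) = 402000 × (460 − 10.25) = 180.80 × 10⁶ N·mm.
M_n = 180.80 kN·m.

M_n ≈ 181 kN·m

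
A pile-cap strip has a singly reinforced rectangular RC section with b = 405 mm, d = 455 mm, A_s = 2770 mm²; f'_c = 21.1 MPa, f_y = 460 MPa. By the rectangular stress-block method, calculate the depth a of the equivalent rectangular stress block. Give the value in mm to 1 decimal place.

T = A_s f_y = 2770 × 460 = 1274200 N = 1274.2 kN.
Setting C = 0.85 f'_c a b equal to T: a = 1274200/(0.85 × 21.1 × 405) = 175.4 mm.

a ≈ 175.4 mm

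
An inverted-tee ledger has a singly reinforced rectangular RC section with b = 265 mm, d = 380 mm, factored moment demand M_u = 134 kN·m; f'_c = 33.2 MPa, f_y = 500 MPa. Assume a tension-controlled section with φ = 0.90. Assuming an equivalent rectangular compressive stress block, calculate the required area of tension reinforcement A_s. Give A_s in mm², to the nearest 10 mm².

M_n = M_u/φ = 134/0.90 = 148.889 kN·m.
With M_n = 0.85 f'_c a b (d − a/2), solve the quadratic for a:
a = d − √(d² − 2M_n/(0.85 f'_c b)) = 380 − √(380² − 2 × 148.889×10⁶/(0.85 × 33.2 × 265)) = 56.61 mm.
A_s = 0.85 f'_c a b / f_y = 0.85 × 33.2 × 56.61 × 265 / 500 = 846.7 mm².

A_s ≈ 850 mm²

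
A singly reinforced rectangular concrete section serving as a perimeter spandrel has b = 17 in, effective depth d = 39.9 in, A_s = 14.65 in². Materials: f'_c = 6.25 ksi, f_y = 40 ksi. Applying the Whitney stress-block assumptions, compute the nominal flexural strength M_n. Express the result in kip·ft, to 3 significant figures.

M_n ≈ 1790 kip·ft

T = A_s f_y = 14.65 × 40 = 586 kips.
a = T/(0.85 f'_c b) = 586/(0.85 × 6.25 × 17) = 6.489 in.
M_n = T(d − a/2) = 586 × (39.9 − 3.2445) = 21480.1 kip·in = 21480.1/12 = 1790.01 kip·ft.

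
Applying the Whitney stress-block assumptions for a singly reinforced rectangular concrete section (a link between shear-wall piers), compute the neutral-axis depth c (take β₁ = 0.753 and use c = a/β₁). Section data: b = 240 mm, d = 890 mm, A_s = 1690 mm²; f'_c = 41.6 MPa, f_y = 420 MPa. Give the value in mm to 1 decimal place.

T = A_s f_y = 1690 × 420 = 709800 N = 709.8 kN.
Setting C = 0.85 f'_c a b equal to T: a = 709800/(0.85 × 41.6 × 240) = 83.640 mm.
With β₁ = 0.753, c = a/β₁ = 83.640/0.753 = 111.1 mm.

c ≈ 111.1 mm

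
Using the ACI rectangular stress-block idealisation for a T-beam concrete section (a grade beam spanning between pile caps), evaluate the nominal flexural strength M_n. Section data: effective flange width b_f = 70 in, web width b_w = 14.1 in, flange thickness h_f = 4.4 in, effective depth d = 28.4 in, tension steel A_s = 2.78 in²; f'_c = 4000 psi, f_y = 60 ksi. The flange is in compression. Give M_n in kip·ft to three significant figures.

Tension: T = A_s f_y = 2.78 × 60 = 166.8 kips.
Try a within the flange: a = T/(0.85 f'_c b_f) = 166.8/(0.85 × 4 × 70) = 0.701 in.
Since a = 0.701 ≤ h_f = 4.4 in, the stress block lies entirely in the flange; analyse as a rectangular beam of width b_f.
M_n = T(d − a/2) = 166.8 × (28.4 − 0.3505) = 4678.7 kip·in.
M_n = 4678.7/12 = 389.89 kip·ft.

M_n ≈ 390 kip·ft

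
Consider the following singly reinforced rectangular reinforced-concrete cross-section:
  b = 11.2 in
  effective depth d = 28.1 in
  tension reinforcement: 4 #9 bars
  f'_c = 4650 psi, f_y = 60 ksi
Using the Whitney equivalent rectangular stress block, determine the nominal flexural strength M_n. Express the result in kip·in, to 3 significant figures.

M_n ≈ 6090 kip·in

A_s = 4 × 1 = 4 in².
T = A_s f_y = 4 × 60 = 240 kips.
a = T/(0.85 f'_c b) = 240/(0.85 × 4.65 × 11.2) = 5.422 in.
M_n = T(d − a/2) = 240 × (28.1 − 2.711) = 6093.4 kip·in.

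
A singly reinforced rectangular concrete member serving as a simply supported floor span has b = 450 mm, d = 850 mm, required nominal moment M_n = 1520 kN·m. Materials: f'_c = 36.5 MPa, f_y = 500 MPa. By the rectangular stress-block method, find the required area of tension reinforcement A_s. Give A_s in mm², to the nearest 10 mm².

A_s ≈ 3900 mm²

With M_n = 0.85 f'_c a b (d − a/2), solve the quadratic for a:
a = d − √(d² − 2M_n/(0.85 f'_c b)) = 850 − √(850² − 2 × 1520×10⁶/(0.85 × 36.5 × 450)) = 139.54 mm.
A_s = 0.85 f'_c a b / f_y = 0.85 × 36.5 × 139.54 × 450 / 500 = 3896.3 mm².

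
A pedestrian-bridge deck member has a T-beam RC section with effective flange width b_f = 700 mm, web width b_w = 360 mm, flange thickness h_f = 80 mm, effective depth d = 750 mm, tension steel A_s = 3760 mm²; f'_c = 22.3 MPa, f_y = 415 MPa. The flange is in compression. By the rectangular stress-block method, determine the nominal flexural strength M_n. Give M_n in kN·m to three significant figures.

Tension: T = A_s f_y = 3760 × 415 = 1560400 N.
Try a within the flange: a = T/(0.85 f'_c b_f) = 1560400/(0.85 × 22.3 × 700) = 117.60 mm.
a = 117.60 > h_f = 80 mm: the block extends into the web. Split into flange-overhang and web parts.
C_f = 0.85 f'_c (b_f − b_w) h_f = 0.85 × 22.3 × (700 − 360) × 80 = 515576 N.
Remaining web compression depth: a_w = (T − C_f)/(0.85 f'_c b_w) = (1560400 − 515576)/(0.85 × 22.3 × 360) = 153.11 mm.
M_n = C_f(d − h_f/2) + (T − C_f)(d − a_w/2) = 515576 × (750 − 40) + 1044824 × (750 − 76.555) = 366.06 + 703.63 = 1069.69 × 10⁶ N·mm.
M_n = 1069.69 kN·m.

M_n ≈ 1070 kN·m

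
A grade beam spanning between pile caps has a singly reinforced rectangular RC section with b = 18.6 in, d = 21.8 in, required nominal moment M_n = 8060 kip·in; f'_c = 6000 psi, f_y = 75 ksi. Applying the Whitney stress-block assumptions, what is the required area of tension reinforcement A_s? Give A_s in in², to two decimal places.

A_s ≈ 5.47 in²

From M_n = 0.85 f'_c a b (d − a/2):
a = d − √(d² − 2M_n/(0.85 f'_c b)) = 21.8 − √(21.8² − 2 × 8060/(0.85 × 6 × 18.6)) = 4.327 in.
A_s = 0.85 f'_c a b / f_y = 0.85 × 6 × 4.327 × 18.6 / 75 = 5.473 in².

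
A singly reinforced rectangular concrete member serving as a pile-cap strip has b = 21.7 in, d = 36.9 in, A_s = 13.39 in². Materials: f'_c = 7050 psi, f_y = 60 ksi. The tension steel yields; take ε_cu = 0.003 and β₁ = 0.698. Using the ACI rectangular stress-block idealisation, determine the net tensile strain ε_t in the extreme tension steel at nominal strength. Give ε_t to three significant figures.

ε_t ≈ 0.00951

a = A_s f_y/(0.85 f'_c b) = 6.178 in.
β₁ = 0.698, so c = a/β₁ = 6.178/0.698 = 8.851 in.
From the linear strain diagram with ε_cu = 0.003: ε_t = 0.003 (d − c)/c = 0.003 × (36.9 − 8.851)/8.851 = 0.00951.
Since ε_t ≥ 0.005, the section is tension-controlled.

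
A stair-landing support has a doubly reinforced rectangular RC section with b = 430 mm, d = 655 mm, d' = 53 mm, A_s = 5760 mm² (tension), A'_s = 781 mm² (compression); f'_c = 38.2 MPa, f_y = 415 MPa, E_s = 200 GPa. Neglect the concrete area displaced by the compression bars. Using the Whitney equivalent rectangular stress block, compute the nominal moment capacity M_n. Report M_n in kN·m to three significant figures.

M_n ≈ 1400 kN·m

Assume both tension and compression steel yield.
Net tension couple steel: A_s − A'_s = 4979 mm².
a = (A_s − A'_s) f_y / (0.85 f'_c b) = 2066285/(0.85 × 38.2 × 430) = 147.99 mm.
c = a/β₁ = 147.99/0.777 = 190.46 mm; ε'_s = 0.003(c − d')/c = 0.0022 ≥ f_y/E_s = 0.0021, so compression steel does yield.
M_n = (A_s − A'_s) f_y (d − a/2) + A'_s f_y (d − d') = [2066285 × (655 − 73.995) + 324115 × (655 − 53)] × 10⁻⁶ = 1200.52 + 195.12 = 1395.64 kN·m.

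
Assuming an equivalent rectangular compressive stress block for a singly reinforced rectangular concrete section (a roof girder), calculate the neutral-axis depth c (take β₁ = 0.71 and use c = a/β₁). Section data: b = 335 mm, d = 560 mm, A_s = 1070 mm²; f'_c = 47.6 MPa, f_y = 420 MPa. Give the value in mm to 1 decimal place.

T = A_s f_y = 1070 × 420 = 449400 N = 449.4 kN.
Setting C = 0.85 f'_c a b equal to T: a = 449400/(0.85 × 47.6 × 335) = 33.156 mm.
With β₁ = 0.71, c = a/β₁ = 33.156/0.71 = 46.7 mm.

c ≈ 46.7 mm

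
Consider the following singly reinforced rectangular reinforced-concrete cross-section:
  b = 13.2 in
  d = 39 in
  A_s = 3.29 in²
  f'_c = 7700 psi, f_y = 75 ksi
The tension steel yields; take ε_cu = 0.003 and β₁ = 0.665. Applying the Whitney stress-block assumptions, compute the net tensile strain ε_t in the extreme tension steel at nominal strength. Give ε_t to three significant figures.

a = A_s f_y/(0.85 f'_c b) = 2.856 in.
β₁ = 0.665, so c = a/β₁ = 2.856/0.665 = 4.295 in.
From the linear strain diagram with ε_cu = 0.003: ε_t = 0.003 (d − c)/c = 0.003 × (39 − 4.295)/4.295 = 0.0242.
Since ε_t ≥ 0.005, the section is tension-controlled.

ε_t ≈ 0.0242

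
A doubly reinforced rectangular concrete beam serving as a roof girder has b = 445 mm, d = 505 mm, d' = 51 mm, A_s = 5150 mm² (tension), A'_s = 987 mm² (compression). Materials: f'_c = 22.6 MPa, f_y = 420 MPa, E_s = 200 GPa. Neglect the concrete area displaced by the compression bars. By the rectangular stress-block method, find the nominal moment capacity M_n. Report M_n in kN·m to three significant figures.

Assume both tension and compression steel yield.
Net tension couple steel: A_s − A'_s = 4163 mm².
a = (A_s − A'_s) f_y / (0.85 f'_c b) = 1748460/(0.85 × 22.6 × 445) = 204.54 mm.
c = a/β₁ = 204.54/0.85 = 240.64 mm; ε'_s = 0.003(c − d')/c = 0.0024 ≥ f_y/E_s = 0.0021, so compression steel does yield.
M_n = (A_s − A'_s) f_y (d − a/2) + A'_s f_y (d − d') = [1748460 × (505 − 102.27) + 414540 × (505 − 51)] × 10⁻⁶ = 704.16 + 188.20 = 892.36 kN·m.

M_n ≈ 892 kN·m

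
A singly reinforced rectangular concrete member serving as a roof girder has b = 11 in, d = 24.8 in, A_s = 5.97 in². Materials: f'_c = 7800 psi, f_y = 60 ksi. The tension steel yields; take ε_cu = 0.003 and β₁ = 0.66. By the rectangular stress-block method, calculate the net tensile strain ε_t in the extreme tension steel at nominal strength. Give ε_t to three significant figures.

a = A_s f_y/(0.85 f'_c b) = 4.912 in.
β₁ = 0.66, so c = a/β₁ = 4.912/0.66 = 7.442 in.
From the linear strain diagram with ε_cu = 0.003: ε_t = 0.003 (d − c)/c = 0.003 × (24.8 − 7.442)/7.442 = 0.00700.
Since ε_t ≥ 0.005, the section is tension-controlled.

ε_t ≈ 0.00700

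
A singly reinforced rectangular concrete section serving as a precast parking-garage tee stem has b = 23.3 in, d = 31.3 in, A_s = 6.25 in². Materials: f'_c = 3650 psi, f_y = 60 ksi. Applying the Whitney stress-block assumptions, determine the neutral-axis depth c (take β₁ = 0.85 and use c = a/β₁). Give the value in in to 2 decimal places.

c ≈ 6.10 in

T = A_s f_y = 6.25 × 60 = 375 kips.
a = T/(0.85 f'_c b) = 375/(0.85 × 3.65 × 23.3) = 5.1876 in.
With β₁ = 0.85, c = a/β₁ = 5.1876/0.85 = 6.10 in.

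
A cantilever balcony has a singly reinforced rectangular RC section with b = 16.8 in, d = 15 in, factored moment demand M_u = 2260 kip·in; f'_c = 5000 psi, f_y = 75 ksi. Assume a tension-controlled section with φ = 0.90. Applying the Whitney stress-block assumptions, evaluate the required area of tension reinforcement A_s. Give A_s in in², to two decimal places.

A_s ≈ 2.44 in²

M_n = M_u/φ = 2260/0.90 = 2511.11 kip·in.
From M_n = 0.85 f'_c a b (d − a/2):
a = d − √(d² − 2M_n/(0.85 f'_c b)) = 15 − √(15² − 2 × 2511.11/(0.85 × 5 × 16.8)) = 2.564 in.
A_s = 0.85 f'_c a b / f_y = 0.85 × 5 × 2.564 × 16.8 / 75 = 2.441 in².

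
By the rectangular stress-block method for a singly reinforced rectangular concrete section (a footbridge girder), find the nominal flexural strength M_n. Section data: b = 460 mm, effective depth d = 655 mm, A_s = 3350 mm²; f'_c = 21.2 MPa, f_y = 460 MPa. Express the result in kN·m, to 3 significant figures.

M_n ≈ 866 kN·m

T = A_s f_y = 3350 × 460 = 1541000 N = 1541 kN.
From C = T: a = T/(0.85 f'_c b) = 1541000/(0.85 × 21.2 × 460) = 185.90 mm.
M_n = T(d − a/2) = 1541 kN × (655 − 92.95) mm = 866.12 kN·m.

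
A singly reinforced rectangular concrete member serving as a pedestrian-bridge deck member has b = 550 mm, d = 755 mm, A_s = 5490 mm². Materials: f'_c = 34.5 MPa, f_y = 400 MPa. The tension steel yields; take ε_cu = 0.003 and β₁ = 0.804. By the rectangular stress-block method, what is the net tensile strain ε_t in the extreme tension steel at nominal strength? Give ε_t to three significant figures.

a = A_s f_y/(0.85 f'_c b) = 136.15 mm.
β₁ = 0.804, so c = a/β₁ = 136.15/0.804 = 169.34 mm.
From the linear strain diagram with ε_cu = 0.003: ε_t = 0.003 (d − c)/c = 0.003 × (755 − 169.34)/169.34 = 0.0104.
Since ε_t ≥ 0.005, the section is tension-controlled.

ε_t ≈ 0.0104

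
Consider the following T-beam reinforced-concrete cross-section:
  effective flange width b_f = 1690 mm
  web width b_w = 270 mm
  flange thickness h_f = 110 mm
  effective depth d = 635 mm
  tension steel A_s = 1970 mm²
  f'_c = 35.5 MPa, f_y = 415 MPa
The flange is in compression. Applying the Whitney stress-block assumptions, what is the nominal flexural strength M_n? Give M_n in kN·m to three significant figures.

Tension: T = A_s f_y = 1970 × 415 = 817550 N.
Try a within the flange: a = T/(0.85 f'_c b_f) = 817550/(0.85 × 35.5 × 1690) = 16.03 mm.
Since a = 16.03 ≤ h_f = 110 mm, the stress block lies entirely in the flange; analyse as a rectangular beam of width b_f.
M_n = T(d − a/2) = 817550 × (635 − 8.015) = 512.59 × 10⁶ N·mm.
M_n = 512.59 kN·m.

M_n ≈ 513 kN·m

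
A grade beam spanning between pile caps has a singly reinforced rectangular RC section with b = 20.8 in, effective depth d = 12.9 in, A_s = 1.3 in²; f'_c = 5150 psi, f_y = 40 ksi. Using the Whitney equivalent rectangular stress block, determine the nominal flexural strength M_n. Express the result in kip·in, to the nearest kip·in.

M_n ≈ 656 kip·in

T = A_s f_y = 1.3 × 40 = 52 kips.
a = T/(0.85 f'_c b) = 52/(0.85 × 5.15 × 20.8) = 0.571 in.
M_n = T(d − a/2) = 52 × (12.9 − 0.2855) = 656.0 kip·in.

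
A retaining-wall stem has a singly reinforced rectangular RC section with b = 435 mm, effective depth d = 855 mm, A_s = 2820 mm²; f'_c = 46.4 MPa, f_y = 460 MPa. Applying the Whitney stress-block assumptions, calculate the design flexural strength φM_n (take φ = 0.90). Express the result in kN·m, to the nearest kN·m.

T = A_s f_y = 2820 × 460 = 1297200 N = 1297.2 kN.
From C = T: a = T/(0.85 f'_c b) = 1297200/(0.85 × 46.4 × 435) = 75.61 mm.
M_n = T(d − a/2) = 1297.2 kN × (855 − 37.805) mm = 1060.07 kN·m.
φM_n = 0.90 × 1060.07 = 954.06 kN·m.

φM_n ≈ 954 kN·m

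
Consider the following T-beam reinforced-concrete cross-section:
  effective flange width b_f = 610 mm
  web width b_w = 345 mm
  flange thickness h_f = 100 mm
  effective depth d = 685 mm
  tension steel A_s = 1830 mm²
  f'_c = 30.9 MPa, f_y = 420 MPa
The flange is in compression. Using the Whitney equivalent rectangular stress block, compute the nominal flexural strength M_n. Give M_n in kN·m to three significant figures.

Tension: T = A_s f_y = 1830 × 420 = 768600 N.
Try a within the flange: a = T/(0.85 f'_c b_f) = 768600/(0.85 × 30.9 × 610) = 47.97 mm.
Since a = 47.97 ≤ h_f = 100 mm, the stress block lies entirely in the flange; analyse as a rectangular beam of width b_f.
M_n = T(d − a/2) = 768600 × (685 − 23.985) = 508.06 × 10⁶ N·mm.
M_n = 508.06 kN·m.

M_n ≈ 508 kN·m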